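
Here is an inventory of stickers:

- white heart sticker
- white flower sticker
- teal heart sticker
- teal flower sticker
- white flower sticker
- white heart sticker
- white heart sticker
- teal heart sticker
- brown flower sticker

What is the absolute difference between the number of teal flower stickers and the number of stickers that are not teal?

5

teal flower stickers: 1. stickers that are not teal: 6.
|1 − 6| = 6 − 1 = 5.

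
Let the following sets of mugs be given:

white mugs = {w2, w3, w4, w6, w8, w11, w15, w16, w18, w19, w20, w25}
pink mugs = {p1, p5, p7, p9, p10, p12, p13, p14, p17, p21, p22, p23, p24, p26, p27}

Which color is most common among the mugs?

Counts by color: pink 15, white 12.
The maximum is 15, held uniquely by pink.

pink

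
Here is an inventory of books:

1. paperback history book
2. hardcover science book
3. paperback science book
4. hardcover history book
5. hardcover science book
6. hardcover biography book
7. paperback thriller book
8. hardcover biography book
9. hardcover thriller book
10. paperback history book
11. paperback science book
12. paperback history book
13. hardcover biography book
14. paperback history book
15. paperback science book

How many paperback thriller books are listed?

1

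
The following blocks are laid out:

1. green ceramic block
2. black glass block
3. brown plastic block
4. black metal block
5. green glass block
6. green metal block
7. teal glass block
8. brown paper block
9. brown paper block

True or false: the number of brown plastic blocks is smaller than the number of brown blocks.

True

brown plastic blocks: 1.
brown blocks: 3.
The claim requires 1 < 3, which holds.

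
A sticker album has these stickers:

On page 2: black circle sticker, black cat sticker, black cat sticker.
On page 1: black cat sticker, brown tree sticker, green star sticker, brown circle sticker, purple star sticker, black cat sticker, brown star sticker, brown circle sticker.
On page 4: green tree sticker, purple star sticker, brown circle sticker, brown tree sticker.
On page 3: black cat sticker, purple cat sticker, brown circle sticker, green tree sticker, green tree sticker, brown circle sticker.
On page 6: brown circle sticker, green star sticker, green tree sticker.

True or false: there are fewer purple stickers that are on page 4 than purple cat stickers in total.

purple stickers on page 4: 1.
purple cat stickers: 1.
The claim requires 1 < 1, which does not hold.

False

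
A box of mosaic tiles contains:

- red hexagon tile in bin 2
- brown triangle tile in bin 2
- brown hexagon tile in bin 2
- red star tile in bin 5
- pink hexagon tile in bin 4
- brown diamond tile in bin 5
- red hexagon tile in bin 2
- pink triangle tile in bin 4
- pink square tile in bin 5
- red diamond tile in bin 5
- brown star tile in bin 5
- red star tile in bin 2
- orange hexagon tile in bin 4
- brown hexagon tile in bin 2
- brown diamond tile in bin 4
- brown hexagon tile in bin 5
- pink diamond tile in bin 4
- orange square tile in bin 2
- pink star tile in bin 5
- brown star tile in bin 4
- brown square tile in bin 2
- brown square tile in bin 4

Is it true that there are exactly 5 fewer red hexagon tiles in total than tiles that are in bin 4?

True

|red hexagon tiles| = 2.
|tiles in bin 4| = 7.
The claim requires 7 − 2 (= 5) to equal 5, which holds.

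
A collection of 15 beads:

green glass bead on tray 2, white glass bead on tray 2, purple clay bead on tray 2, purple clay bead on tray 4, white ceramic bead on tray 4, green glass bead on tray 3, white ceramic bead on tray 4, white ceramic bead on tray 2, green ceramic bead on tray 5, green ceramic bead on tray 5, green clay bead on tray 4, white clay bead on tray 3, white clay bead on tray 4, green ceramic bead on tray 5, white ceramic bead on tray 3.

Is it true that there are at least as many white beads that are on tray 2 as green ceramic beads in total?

False

|white beads on tray 2| = 2.
|green ceramic beads| = 3.
The claim requires 2 ≥ 3, which does not hold.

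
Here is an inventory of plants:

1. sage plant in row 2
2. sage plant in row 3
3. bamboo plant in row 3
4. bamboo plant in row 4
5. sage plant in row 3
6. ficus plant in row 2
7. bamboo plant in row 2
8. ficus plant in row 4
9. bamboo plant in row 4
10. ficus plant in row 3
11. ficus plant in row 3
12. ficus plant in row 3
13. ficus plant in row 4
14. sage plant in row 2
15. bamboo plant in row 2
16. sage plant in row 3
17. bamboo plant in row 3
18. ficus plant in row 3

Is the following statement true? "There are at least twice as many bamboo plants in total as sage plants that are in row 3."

True

There are 6 bamboo plants.
There are 3 sage plants in row 3.
The claim requires 6 ≥ 2 × 3 = 6, which holds.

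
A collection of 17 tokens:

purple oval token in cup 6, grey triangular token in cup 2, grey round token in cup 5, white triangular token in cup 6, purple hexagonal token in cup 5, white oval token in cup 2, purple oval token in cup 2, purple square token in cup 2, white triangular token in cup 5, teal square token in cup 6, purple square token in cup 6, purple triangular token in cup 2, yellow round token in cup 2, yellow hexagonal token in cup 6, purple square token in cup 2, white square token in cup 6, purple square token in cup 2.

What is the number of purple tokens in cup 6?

2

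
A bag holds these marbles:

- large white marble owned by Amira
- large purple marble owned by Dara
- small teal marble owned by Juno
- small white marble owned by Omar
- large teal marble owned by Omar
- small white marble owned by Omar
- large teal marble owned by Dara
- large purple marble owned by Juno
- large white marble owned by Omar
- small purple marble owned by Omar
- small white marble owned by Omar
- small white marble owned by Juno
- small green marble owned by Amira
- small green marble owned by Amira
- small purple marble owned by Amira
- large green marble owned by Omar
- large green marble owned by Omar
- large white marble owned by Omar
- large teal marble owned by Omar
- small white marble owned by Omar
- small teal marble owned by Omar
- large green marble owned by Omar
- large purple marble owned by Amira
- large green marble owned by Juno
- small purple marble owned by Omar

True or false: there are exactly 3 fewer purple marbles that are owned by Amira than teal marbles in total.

Count of purple marbles owned by Amira: 2.
There are 5 teal marbles.
The claim requires 5 − 2 (= 3) to equal 3, which holds.

True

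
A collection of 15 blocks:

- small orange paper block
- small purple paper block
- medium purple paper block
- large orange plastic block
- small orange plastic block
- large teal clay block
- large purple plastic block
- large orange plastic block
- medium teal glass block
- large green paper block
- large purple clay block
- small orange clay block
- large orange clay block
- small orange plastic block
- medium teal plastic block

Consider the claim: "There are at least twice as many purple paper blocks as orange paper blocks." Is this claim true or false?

True

There are 2 purple paper blocks.
There is 1 orange paper block.
The claim requires 2 ≥ 2 × 1 = 2, which holds.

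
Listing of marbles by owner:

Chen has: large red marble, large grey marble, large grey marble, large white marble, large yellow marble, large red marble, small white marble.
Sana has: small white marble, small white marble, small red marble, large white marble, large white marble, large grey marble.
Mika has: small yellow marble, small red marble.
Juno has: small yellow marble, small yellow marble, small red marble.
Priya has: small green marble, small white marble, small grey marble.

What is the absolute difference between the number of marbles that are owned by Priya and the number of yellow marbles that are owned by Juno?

1

marbles owned by Priya: 3. yellow marbles owned by Juno: 2.
|3 − 2| = 3 − 2 = 1.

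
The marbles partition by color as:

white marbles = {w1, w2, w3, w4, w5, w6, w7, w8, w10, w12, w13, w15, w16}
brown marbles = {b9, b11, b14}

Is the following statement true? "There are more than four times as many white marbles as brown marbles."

True

|white marbles| = 13.
|brown marbles| = 3.
The claim requires 13 > 4 × 3 = 12, which holds.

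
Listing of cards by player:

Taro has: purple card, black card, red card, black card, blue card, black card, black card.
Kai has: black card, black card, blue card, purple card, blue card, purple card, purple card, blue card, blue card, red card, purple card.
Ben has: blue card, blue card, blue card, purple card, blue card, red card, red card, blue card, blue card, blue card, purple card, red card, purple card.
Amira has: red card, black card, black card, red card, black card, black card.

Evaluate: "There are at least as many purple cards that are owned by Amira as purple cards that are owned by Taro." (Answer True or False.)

purple cards owned by Amira: 0.
purple cards owned by Taro: 1.
The claim requires 0 ≥ 1, which does not hold.

False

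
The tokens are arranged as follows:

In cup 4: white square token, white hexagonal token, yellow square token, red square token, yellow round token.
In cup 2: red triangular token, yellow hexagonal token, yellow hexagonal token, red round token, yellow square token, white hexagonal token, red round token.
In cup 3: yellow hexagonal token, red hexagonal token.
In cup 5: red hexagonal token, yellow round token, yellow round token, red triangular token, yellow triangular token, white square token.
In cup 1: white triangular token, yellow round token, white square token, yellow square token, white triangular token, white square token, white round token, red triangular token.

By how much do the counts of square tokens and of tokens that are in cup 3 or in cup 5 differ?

0

square tokens: 8. tokens in cup 3 or in cup 5: 8.
|8 − 8| = 8 − 8 = 0.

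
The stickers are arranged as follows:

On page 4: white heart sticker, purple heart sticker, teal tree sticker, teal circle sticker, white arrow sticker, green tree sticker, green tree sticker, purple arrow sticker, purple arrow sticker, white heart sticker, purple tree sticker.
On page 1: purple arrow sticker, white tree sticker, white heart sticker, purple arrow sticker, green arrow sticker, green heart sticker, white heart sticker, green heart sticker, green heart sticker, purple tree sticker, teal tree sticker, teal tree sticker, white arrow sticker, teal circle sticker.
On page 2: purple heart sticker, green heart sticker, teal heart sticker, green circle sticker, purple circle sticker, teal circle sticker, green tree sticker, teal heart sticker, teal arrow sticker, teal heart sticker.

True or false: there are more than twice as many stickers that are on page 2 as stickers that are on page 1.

There are 10 stickers on page 2.
There are 14 stickers on page 1.
The claim requires 10 > 2 × 14 = 28, which does not hold.

False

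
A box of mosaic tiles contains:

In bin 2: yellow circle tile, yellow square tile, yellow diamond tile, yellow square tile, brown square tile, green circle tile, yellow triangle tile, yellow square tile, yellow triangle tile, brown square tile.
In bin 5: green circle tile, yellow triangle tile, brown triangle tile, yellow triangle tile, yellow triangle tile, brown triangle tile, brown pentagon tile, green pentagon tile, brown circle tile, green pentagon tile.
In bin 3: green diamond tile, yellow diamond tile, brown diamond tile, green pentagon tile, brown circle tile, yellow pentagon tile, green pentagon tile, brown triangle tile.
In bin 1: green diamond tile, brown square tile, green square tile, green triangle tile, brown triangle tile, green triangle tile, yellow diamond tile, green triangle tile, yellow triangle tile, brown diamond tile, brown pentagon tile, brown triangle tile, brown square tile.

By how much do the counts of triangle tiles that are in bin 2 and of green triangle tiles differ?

1

triangle tiles in bin 2: 2. green triangle tiles: 3.
|2 − 3| = 3 − 2 = 1.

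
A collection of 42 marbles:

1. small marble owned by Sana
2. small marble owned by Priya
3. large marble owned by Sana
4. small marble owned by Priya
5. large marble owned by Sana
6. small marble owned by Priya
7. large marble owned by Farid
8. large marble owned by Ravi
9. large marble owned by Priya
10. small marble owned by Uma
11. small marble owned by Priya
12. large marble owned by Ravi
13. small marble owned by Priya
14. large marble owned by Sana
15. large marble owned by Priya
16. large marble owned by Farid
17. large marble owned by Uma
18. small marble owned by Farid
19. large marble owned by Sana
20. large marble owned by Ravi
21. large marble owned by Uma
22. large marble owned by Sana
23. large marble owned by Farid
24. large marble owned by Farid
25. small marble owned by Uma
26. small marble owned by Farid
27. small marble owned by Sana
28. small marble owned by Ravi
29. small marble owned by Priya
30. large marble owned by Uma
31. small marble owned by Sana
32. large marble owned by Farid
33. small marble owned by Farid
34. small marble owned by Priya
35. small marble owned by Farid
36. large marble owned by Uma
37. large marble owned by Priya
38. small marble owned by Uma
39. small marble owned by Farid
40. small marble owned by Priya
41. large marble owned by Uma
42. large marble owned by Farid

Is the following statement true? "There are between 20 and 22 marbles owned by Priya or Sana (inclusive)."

|marbles owned by Priya or Sana| = 19.
The claim requires 20 ≤ 19 ≤ 22, which does not hold.

False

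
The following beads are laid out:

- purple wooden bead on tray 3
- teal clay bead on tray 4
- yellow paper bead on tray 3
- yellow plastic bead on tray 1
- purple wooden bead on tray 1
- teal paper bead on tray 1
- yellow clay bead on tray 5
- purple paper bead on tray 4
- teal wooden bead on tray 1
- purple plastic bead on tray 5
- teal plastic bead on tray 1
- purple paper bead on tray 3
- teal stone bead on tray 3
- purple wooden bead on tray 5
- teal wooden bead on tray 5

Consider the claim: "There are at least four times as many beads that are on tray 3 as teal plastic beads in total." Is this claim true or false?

beads on tray 3: 4.
teal plastic beads: 1.
The claim requires 4 ≥ 4 × 1 = 4, which holds.

True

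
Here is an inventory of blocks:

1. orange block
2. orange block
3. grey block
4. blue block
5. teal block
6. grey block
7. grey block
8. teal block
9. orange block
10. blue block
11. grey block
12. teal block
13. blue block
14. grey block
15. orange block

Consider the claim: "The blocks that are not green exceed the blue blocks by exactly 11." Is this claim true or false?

False

blocks that are not green: 15.
blue blocks: 3.
The claim requires 15 − 3 (= 12) to equal 11, which does not hold.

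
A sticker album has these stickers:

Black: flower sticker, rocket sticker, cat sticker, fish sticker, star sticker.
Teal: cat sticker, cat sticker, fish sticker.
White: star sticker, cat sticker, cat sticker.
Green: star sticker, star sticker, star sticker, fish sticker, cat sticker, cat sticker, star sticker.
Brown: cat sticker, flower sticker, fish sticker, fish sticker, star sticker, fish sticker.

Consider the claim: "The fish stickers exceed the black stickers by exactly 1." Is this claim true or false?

fish stickers: 6.
black stickers: 5.
The claim requires 6 − 5 (= 1) to equal 1, which holds.

True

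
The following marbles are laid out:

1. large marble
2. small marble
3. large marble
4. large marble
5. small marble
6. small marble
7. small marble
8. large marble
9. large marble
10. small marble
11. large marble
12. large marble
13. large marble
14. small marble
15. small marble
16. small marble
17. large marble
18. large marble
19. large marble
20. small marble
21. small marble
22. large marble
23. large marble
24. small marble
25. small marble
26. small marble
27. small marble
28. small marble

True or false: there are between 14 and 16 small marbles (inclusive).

True

small marbles: 15.
The claim requires 14 ≤ 15 ≤ 16, which holds.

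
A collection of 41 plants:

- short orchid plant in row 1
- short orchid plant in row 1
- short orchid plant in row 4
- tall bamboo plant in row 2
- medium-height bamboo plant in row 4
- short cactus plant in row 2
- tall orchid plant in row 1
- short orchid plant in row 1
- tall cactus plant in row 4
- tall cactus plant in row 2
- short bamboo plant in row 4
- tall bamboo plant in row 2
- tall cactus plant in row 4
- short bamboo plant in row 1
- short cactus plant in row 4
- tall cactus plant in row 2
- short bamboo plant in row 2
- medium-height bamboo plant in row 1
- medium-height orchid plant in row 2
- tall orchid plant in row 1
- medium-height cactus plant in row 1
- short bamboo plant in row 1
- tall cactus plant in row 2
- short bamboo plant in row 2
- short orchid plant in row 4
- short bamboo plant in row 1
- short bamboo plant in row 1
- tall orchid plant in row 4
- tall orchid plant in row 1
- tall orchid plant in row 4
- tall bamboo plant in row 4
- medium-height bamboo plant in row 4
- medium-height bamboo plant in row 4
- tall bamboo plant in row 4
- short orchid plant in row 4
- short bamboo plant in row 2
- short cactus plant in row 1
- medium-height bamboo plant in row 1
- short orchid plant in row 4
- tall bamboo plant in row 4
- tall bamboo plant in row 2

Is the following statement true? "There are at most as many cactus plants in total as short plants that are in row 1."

False

|cactus plants| = 9.
|short plants in row 1| = 8.
The claim requires 9 ≤ 8, which does not hold.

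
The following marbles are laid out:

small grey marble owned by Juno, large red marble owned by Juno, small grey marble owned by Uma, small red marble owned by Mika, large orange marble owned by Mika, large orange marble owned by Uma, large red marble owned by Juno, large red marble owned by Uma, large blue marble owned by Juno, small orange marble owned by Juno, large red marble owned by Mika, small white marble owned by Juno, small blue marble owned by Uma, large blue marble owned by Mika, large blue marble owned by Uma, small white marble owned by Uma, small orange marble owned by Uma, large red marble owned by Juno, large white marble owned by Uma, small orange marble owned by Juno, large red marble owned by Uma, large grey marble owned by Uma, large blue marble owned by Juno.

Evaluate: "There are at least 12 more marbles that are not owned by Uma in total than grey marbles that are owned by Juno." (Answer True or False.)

True

marbles that are not owned by Uma: 13.
grey marbles owned by Juno: 1.
The claim requires 13 − 1 = 12 ≥ 12, which holds.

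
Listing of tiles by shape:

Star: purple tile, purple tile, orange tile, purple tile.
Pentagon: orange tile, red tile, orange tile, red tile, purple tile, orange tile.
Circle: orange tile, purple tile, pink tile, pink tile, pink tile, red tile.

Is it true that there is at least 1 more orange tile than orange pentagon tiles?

True

|orange tiles| = 5.
|orange pentagon tiles| = 3.
The claim requires 5 − 3 = 2 ≥ 1, which holds.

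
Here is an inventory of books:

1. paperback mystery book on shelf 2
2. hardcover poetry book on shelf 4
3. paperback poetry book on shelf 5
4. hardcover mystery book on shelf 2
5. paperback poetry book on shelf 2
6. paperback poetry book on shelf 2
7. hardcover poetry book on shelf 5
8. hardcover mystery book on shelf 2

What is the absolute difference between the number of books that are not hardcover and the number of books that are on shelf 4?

3

books that are not hardcover: 4. books on shelf 4: 1.
|4 − 1| = 4 − 1 = 3.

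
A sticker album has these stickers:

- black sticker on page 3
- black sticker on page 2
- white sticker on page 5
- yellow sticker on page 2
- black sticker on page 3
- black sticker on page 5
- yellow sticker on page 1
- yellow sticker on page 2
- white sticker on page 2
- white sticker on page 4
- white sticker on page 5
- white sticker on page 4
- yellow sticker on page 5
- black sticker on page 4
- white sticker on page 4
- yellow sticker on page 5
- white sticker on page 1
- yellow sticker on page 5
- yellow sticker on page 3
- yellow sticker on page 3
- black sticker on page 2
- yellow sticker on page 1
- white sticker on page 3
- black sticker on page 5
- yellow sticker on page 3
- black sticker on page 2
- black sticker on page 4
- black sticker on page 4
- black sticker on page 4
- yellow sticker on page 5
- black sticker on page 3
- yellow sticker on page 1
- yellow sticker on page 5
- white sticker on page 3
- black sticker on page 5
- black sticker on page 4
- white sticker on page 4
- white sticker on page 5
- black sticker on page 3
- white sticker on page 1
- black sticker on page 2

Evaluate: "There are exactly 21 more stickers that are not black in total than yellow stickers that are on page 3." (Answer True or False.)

False

There are 25 stickers that are not black.
There are 3 yellow stickers on page 3.
The claim requires 25 − 3 (= 22) to equal 21, which does not hold.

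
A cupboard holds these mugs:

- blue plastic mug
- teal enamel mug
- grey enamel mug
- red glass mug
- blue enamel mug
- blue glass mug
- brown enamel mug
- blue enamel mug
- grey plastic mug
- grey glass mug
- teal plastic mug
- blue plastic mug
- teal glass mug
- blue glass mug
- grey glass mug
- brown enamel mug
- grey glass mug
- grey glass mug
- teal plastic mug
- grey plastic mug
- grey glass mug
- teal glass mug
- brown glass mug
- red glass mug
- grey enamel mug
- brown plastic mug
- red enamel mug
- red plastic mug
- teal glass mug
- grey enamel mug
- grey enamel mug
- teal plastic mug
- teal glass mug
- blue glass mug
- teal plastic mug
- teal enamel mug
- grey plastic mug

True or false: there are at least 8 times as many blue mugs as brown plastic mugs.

False

There are 7 blue mugs.
There is 1 brown plastic mug.
The claim requires 7 ≥ 8 × 1 = 8, which does not hold.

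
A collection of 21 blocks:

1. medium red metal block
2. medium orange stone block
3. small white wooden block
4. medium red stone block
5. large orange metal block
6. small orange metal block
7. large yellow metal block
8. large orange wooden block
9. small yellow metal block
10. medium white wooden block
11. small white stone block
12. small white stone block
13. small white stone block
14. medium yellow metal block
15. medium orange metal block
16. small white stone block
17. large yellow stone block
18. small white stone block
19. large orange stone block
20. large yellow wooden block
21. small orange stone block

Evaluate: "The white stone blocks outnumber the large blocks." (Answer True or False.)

There are 5 white stone blocks.
There are 6 large blocks.
The claim requires 5 > 6, which does not hold.

False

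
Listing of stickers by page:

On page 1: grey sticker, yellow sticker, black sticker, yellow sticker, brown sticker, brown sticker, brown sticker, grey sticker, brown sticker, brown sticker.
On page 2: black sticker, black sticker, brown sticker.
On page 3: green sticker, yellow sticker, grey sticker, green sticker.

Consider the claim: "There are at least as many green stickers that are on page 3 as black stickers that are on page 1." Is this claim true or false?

There are 2 green stickers on page 3.
There is 1 black sticker on page 1.
The claim requires 2 ≥ 1, which holds.

True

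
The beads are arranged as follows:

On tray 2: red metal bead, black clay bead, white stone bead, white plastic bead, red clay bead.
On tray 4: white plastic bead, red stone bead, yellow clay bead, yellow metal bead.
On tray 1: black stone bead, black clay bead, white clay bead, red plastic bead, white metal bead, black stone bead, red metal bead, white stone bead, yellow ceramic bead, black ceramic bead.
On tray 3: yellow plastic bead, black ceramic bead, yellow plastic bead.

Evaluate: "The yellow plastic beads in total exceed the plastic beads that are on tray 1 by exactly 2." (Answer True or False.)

False

There are 2 yellow plastic beads.
There is 1 plastic bead on tray 1.
The claim requires 2 − 1 (= 1) to equal 2, which does not hold.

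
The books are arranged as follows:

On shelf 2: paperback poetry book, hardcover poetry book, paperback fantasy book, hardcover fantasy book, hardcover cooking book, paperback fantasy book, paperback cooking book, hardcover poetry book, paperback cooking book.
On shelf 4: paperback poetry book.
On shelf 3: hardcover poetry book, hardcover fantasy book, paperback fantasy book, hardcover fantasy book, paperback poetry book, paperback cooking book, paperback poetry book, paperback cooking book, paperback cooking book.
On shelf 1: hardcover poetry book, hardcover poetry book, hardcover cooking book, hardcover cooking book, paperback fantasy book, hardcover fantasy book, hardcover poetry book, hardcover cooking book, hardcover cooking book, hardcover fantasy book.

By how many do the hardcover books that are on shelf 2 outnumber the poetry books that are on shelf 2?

1

hardcover books on shelf 2: 4.
poetry books on shelf 2: 3.
4 − 3 = 1.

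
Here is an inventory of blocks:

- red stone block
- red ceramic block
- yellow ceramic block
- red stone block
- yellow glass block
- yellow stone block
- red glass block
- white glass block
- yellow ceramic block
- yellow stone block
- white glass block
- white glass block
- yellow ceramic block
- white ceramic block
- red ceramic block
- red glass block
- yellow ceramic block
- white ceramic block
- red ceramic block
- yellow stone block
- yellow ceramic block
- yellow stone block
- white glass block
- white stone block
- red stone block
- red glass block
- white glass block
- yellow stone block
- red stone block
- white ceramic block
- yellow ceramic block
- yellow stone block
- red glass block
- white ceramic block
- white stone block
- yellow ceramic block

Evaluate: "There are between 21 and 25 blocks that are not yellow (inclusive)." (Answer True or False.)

True

There are 22 blocks that are not yellow.
The claim requires 21 ≤ 22 ≤ 25, which holds.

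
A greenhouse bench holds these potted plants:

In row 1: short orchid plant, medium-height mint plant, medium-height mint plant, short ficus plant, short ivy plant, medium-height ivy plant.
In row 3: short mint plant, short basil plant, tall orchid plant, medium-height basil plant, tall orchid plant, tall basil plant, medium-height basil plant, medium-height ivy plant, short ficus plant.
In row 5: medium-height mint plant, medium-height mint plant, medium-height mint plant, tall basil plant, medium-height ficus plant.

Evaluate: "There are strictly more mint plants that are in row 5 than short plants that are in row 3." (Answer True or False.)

|mint plants in row 5| = 3.
|short plants in row 3| = 3.
The claim requires 3 > 3, which does not hold.

False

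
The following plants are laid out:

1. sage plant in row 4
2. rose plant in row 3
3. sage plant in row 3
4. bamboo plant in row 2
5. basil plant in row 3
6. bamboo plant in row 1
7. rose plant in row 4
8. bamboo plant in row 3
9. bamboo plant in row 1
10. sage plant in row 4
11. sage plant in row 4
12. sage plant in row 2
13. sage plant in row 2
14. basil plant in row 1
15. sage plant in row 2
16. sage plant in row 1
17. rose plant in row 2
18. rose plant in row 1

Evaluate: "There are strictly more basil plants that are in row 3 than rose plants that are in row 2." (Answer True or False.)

False

There is 1 basil plant in row 3.
There is 1 rose plant in row 2.
The claim requires 1 > 1, which does not hold.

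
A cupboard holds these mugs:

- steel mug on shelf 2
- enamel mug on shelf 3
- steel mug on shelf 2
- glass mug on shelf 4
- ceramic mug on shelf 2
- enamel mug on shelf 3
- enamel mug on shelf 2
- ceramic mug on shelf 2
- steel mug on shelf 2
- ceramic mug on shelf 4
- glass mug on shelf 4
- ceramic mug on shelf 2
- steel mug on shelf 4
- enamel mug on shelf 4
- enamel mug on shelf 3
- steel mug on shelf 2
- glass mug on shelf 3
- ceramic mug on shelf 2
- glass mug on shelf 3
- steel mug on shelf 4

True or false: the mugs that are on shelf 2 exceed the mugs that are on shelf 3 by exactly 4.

True

There are 9 mugs on shelf 2.
There are 5 mugs on shelf 3.
The claim requires 9 − 5 (= 4) to equal 4, which holds.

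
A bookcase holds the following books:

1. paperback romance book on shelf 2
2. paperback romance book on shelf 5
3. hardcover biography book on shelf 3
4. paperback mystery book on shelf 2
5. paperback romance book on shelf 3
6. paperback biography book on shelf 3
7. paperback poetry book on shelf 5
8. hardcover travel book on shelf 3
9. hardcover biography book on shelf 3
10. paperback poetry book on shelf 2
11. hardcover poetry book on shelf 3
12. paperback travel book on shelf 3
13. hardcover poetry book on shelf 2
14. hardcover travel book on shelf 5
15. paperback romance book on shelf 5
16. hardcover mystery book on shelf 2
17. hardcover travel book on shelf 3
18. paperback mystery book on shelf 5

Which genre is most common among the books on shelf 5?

romance

Counts by genre (restricted to books on shelf 5): romance 2, travel 1, mystery 1, poetry 1.
The maximum is 2, held uniquely by romance.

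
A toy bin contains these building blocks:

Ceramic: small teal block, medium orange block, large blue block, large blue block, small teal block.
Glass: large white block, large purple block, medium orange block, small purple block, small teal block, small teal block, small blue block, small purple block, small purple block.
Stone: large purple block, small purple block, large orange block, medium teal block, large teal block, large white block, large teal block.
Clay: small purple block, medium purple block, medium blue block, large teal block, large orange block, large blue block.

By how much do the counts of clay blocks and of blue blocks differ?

clay blocks: 6. blue blocks: 5.
|6 − 5| = 6 − 5 = 1.

1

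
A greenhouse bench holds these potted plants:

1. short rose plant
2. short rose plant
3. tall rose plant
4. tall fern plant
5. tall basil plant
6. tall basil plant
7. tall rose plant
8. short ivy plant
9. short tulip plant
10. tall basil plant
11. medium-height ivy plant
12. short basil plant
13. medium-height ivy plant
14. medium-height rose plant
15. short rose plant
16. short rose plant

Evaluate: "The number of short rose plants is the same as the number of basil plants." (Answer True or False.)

short rose plants: 4.
basil plants: 4.
The claim requires 4 = 4, which holds.

True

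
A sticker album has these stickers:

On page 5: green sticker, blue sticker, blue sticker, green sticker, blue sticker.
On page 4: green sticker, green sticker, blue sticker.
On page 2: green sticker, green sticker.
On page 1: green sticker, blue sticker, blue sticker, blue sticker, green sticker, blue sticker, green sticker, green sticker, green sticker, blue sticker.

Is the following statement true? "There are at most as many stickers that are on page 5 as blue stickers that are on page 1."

True

|stickers on page 5| = 5.
|blue stickers on page 1| = 5.
The claim requires 5 ≤ 5, which holds.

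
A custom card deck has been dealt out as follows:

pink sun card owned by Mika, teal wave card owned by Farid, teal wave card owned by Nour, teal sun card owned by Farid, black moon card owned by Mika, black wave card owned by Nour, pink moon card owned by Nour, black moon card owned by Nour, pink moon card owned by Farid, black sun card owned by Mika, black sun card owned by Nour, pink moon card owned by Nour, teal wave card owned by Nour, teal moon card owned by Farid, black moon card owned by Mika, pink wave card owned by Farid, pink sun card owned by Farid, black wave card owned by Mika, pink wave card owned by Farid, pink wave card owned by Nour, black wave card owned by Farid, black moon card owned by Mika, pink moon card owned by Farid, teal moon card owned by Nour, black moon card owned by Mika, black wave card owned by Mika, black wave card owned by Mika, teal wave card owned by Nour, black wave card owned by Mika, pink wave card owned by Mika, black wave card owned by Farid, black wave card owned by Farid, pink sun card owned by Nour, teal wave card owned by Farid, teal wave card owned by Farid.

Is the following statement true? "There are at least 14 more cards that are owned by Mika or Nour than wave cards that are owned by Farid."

|cards owned by Mika or Nour| = 22.
|wave cards owned by Farid| = 8.
The claim requires 22 − 8 = 14 ≥ 14, which holds.

True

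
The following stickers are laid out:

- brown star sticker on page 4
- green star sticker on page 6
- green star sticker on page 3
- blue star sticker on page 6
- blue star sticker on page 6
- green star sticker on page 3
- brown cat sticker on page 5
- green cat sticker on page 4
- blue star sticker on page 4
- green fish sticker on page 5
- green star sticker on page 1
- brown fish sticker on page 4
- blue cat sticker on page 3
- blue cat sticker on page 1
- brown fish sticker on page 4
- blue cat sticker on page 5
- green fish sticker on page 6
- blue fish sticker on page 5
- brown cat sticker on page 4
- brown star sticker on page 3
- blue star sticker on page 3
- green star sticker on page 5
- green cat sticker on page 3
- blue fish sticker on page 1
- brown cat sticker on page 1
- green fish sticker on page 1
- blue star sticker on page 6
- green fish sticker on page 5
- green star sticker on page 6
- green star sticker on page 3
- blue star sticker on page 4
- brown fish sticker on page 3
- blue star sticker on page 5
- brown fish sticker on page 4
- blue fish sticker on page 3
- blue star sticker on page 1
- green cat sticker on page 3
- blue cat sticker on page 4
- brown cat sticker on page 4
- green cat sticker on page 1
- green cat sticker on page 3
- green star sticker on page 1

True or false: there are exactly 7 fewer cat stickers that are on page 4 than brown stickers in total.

False

There are 4 cat stickers on page 4.
There are 10 brown stickers.
The claim requires 10 − 4 (= 6) to equal 7, which does not hold.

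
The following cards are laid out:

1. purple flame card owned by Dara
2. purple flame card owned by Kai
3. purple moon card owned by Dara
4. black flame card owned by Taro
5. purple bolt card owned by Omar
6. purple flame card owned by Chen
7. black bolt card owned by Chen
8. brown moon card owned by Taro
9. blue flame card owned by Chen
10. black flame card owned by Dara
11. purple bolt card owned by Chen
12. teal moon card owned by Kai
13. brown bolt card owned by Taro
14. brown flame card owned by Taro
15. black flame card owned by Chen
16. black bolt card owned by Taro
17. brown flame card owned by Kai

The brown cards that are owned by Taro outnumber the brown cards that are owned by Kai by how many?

2

brown cards owned by Taro: 3.
brown cards owned by Kai: 1.
3 − 1 = 2.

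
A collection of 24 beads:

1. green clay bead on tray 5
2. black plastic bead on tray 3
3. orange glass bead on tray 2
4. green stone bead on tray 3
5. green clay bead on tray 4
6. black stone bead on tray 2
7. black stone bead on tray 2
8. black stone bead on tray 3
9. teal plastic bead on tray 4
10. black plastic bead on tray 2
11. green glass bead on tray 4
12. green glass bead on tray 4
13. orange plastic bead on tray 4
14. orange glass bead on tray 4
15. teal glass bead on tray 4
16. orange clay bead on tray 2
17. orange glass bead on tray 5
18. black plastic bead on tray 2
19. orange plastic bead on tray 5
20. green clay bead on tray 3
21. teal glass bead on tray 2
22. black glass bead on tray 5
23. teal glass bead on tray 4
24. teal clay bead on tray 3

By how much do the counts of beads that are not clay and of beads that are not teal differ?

0

beads that are not clay: 19. beads that are not teal: 19.
|19 − 19| = 19 − 19 = 0.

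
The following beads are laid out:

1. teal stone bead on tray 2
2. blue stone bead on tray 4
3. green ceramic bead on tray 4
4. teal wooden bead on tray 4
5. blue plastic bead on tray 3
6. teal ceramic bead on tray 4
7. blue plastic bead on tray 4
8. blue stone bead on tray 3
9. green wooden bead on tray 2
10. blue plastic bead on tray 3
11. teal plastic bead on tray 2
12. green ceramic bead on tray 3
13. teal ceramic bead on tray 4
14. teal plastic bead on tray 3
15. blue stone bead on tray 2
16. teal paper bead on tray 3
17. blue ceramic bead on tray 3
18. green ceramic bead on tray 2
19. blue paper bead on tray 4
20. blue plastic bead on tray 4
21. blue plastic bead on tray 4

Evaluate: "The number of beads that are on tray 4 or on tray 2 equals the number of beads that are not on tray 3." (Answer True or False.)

True

beads on tray 4 or on tray 2: 14.
beads that are not on tray 3: 14.
The claim requires 14 = 14, which holds.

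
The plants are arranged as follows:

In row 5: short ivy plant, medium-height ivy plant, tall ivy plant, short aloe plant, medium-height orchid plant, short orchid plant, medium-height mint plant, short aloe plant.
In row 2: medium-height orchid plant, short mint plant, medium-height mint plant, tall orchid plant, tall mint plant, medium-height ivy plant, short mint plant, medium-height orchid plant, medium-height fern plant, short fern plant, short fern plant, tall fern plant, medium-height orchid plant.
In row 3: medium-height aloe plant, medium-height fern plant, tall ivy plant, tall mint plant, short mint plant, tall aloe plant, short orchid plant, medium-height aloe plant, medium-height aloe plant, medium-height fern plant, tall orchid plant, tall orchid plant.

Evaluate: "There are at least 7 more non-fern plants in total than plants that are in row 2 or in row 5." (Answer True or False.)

|non-fern plants| = 27.
|plants in row 2 or in row 5| = 21.
The claim requires 27 − 21 = 6 ≥ 7, which does not hold.

False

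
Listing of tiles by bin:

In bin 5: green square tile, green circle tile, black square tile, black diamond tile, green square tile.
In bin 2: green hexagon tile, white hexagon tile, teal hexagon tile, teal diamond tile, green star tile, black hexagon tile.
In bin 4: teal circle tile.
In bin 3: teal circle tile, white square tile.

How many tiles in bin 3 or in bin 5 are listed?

in bin 3: 2; in bin 5: 5; together 2 + 5 = 7.

7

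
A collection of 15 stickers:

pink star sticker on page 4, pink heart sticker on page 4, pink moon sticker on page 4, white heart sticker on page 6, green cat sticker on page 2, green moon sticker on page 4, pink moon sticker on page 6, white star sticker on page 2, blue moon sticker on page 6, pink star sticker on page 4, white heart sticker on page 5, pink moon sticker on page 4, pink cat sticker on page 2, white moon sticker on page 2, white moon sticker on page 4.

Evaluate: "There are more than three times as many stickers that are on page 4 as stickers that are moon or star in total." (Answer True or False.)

False

stickers on page 4: 7.
stickers that are moon or star: 10.
The claim requires 7 > 3 × 10 = 30, which does not hold.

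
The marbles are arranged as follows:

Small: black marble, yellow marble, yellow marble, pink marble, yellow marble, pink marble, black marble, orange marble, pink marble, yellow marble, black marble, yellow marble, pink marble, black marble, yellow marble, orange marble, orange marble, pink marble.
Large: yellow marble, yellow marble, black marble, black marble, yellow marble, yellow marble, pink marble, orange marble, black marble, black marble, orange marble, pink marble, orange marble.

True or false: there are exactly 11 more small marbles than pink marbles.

small marbles: 18.
pink marbles: 7.
The claim requires 18 − 7 (= 11) to equal 11, which holds.

True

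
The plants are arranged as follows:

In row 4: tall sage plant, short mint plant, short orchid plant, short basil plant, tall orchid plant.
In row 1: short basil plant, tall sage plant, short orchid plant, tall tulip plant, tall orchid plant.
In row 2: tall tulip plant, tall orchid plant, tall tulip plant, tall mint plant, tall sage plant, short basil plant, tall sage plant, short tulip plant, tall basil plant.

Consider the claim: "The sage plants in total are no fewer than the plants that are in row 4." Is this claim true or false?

sage plants: 4.
plants in row 4: 5.
The claim requires 4 ≥ 5, which does not hold.

False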